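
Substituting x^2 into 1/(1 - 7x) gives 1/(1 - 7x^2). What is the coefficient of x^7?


Since 1/(1 - 7x^2) only has even powers of x,
the coefficient of x^7 (odd) is 0.

0


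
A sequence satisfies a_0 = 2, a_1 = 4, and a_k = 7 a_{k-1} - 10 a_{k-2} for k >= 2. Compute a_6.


The characteristic equation is t^2 - 7 t + 10 = 0, with roots r_1 = 5 and r_2 = 2 (so c_1 = r_1 + r_2, c_2 = -r_1 r_2 as required).
One can use the closed form a_n = A r_1^n + B r_2^n, but direct iteration is more reliable:
a_0 = 2, a_1 = 4, a_2 = 8, a_3 = 16, a_4 = 32, a_5 = 64, a_6 = 128.
So a_6 = 128.

128


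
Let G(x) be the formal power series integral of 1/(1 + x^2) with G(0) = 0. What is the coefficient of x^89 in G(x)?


1/(1 + x^2) = sum_{j>=0} (-1)^j x^(2j). Integrating termwise with G(0) = 0:
G(x) = sum_{j>=0} (-1)^j x^(2j+1) / (2j+1) = arctan(x).
Only odd powers are nonzero. For x^89 write 89 = 2*44 + 1, giving
(-1)^44 / 89 = 1/89 = 1/89.

1/89


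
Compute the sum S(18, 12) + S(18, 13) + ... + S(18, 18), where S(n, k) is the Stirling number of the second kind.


By definition, S(n, k) counts partitions of an n-set into exactly k nonempty blocks.
Computing row n = 18 for k = 12..18:
S(18, k): 1256328866, 125854638, 8408778, 367200, 9996, 153, 1
Sum = 1390969632.

1390969632


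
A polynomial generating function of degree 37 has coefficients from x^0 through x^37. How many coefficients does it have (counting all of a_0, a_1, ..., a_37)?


A polynomial of degree 37 takes the form a_0 + a_1 x + ... + a_37 x^37.
The number of coefficients is 37 + 1 = 38.

38


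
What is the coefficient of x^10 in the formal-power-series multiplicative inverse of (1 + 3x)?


The inverse is 1/(1 + 3x). Apply the geometric identity 1/(1 - y) = sum_{k>=0} y^k with y = -3x:
1/(1 + 3x) = sum_{k>=0} (-3)^k x^k.
So the coefficient of x^10 is (-3)^10 = 59049.

59049


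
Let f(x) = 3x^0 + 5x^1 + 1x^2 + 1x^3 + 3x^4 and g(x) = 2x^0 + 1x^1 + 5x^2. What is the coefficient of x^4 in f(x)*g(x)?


Cauchy product at x^4:
1*5 + 1*1 + 3*2
= 12

12


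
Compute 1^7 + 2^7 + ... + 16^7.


This power sum has a closed form given by Faulhaber's formula
sum_{k=1}^{m} k^p = (1 / (p + 1)) * sum_{j=0}^{p} C(p + 1, j) B_j m^(p + 1 - j),
but for small m direct computation is fastest:
1 + 128 + 2187 + 16384 + 78125 + 279936 + 823543 + 2097152 + 4782969 + 10000000 + 19487171 + 35831808 + 62748517 + 105413504 + 170859375 + 268435456 = 680856256.

680856256


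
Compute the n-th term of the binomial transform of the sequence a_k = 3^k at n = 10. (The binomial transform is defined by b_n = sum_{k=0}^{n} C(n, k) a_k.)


With a_k = 3^k, b_n = sum_{k=0}^{n} C(n, k) 3^k = (1 + 3)^n by the binomial theorem.
For n = 10: (1 + 3)^10 = 4^10 = 1048576.

1048576


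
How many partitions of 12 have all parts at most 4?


Using the generating function (1-x)^(-1)(1-x^2)^(-1)...(1-x^4)^(-1),
the coefficient of x^12 counts these restricted partitions.
Result = 34

34


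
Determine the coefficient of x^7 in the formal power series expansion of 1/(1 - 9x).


The geometric series identity gives 1/(1 - c x) = sum_{k>=0} c^k x^k, so the coefficient of x^k is c^k.
Here c = 9 and k = 7.
Computing: 9^7 = 4782969

4782969


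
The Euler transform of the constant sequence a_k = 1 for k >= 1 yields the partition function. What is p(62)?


The Euler transform converts the sequence a_k = 1 into the number of integer partitions.
Using the recurrence or dynamic programming:
p(62) = 1300156

1300156


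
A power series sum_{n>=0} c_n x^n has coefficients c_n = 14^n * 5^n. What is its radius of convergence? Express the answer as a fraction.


By the root test (Cauchy-Hadamard), the radius is R = 1 / limsup_n |c_n|^(1/n).
Here |c_n|^(1/n) = (14^n * 5^n)^(1/n) = 14 * 5 = 70 for all n.
So R = 1/70 = 1/70.

1/70


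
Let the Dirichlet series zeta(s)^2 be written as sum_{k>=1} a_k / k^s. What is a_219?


The Dirichlet convolution of the constant function 1 with itself gives (1 * 1)(k) = sum_{d | k} 1 = d(k), the number of positive divisors of k.
Since zeta(s) = sum_{k>=1} 1/k^s, we have zeta(s)^2 = sum_{k>=1} d(k)/k^s, so a_k = d(k).
For k = 219: the divisors are 1, 3, 73, 219.
Count = 4.

4


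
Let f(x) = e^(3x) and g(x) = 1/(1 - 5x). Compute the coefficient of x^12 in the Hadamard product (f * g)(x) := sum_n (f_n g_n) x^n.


Expanding: f_k = 3^k/k! (from e^(3x)) and g_k = 5^k (from 1/(1 - 5x)). So the Hadamard coefficient (f * g)_k = 3^k 5^k / k! = (15)^k / k!.
For k = 12: 15^12/12! = 129746337890625/479001600 = 21357421875/78848.

21357421875/78848


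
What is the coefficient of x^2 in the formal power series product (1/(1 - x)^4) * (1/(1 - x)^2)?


Combine the factors: (1/(1 - x)^4) * (1/(1 - x)^2) = 1/(1 - x)^6.
Then use 1/(1 - x)^r = sum_{k>=0} C(k + r - 1, r - 1) x^k with r = 6 and k = 2:
C(7, 5) = 21.

21


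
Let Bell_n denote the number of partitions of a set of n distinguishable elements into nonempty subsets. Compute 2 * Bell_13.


Bell_13 can be computed from the Bell triangle or from Dobinski's identity Bell_n = (1/e) * sum_{k>=0} k^n / k!.
Computing Bell_13 = 27644437.
Then 2 * 27644437 = 55288874.

55288874


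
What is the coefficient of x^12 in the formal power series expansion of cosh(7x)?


The Maclaurin series is cosh(t) = sum_{m>=0} t^(2m) / (2m)!, so substituting t = 7x, only even powers of x are nonzero, with coefficient of x^(2m) equal to 7^(2m) / (2m)!.
For x^12 the coefficient is 7^12/12! = 13841287201/479001600 = 1977326743/68428800.

1977326743/68428800


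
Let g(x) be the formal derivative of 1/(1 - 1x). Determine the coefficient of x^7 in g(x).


Differentiate termwise: d/dx sum_{k>=0} 1^k x^k = sum_{k>=1} k 1^k x^(k-1) = sum_{j>=0} (j+1) 1^(j+1) x^j.
Equivalently, d/dx [1/(1 - 1x)] = 1/(1 - 1x)^2.
For j = 7: 8 * 1^8 = 8 * 1 = 8.

8


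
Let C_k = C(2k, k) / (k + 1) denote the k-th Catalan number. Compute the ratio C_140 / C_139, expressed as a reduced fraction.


Using C_k = (2k)! / (k! (k+1)!), the ratio C_{k+1}/C_k simplifies to
C_{k+1}/C_k = [(2k+2)! / ((k+1)! (k+2)!)] * [k! (k+1)! / (2k)!]
 = (2k+2)(2k+1) / ((k+1)(k+2)) = 2(2k+1) / (k+2).
For k = 139: 2(2*139 + 1) / (139 + 2) = 558/141 = 186/47.

186/47


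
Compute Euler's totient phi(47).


phi(n) counts integers in [1, n] coprime to n. Using the multiplicative formula phi(n) = n * prod_{p | n} (1 - 1/p):
47 = 47, so
phi(47) = 47 * (1 - 1/47) = 46.

46


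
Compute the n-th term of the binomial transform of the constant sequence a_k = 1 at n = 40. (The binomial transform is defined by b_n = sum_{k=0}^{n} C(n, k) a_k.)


With a_k = 1 for all k, b_n = sum_{k=0}^{n} C(n, k) = 2^n by the binomial theorem.
For n = 40: 2^40 = 1099511627776.

1099511627776


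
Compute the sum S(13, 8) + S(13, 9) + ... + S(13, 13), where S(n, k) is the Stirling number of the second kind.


By definition, S(n, k) counts partitions of an n-set into exactly k nonempty blocks.
Computing row n = 13 for k = 8..13:
S(13, k): 1899612, 359502, 39325, 2431, 78, 1
Sum = 2300949.

2300949


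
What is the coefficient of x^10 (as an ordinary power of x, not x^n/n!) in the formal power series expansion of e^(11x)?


The exponential series is e^y = sum_{k>=0} y^k / k!. Substituting y = 11x gives
e^(11x) = sum_{k>=0} 11^k x^k / k!.
So the coefficient of x^n is a^n/n! with a = 11, n = 10:
11^10 / 10! = 25937424601/3628800 = 25937424601/3628800

25937424601/3628800


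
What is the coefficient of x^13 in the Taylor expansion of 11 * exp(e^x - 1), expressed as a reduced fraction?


exp(e^x - 1) = sum_{k>=0} Bell_k x^k / k!, where Bell_k is the k-th Bell number.
So the coefficient of x^13 is 11 * Bell_13 / 13!.
Computing: Bell_13 = 27644437 and 13! = 6227020800, giving
11 * 27644437/6227020800 = 27644437/566092800.

27644437/566092800


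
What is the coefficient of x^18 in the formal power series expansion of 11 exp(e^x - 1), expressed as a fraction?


exp(e^x - 1) is the exponential generating function for the Bell numbers Bell_k: exp(e^x - 1) = sum_{k>=0} Bell_k x^k / k!.
So the coefficient of x^18 in 11 exp(e^x - 1) is 11 Bell_18 / 18!.
Computing: Bell_18 = 682076806159 and 18! = 6402373705728000, giving
11 * 682076806159/6402373705728000 = 97439543737/83147710464000.

97439543737/83147710464000


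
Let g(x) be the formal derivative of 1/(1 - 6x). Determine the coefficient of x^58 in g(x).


Differentiate termwise: d/dx sum_{k>=0} 6^k x^k = sum_{k>=1} k 6^k x^(k-1) = sum_{j>=0} (j+1) 6^(j+1) x^j.
Equivalently, d/dx [1/(1 - 6x)] = 6/(1 - 6x)^2.
For j = 58: 59 * 6^59 = 59 * 8145612996781542914887125378962433977610141696 = 480591166810111031978340397358783604678998360064.

480591166810111031978340397358783604678998360064


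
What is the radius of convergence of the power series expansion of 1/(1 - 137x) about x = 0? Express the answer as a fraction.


Expanding 1/(1 - 137x) = sum_{k>=0} 137^k x^k, the series converges when |137x| < 1, i.e., |x| < 1/137.
So the radius of convergence is 1/137 = 1/137.

1/137


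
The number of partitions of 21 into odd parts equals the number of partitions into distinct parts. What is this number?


Computing partitions of 21 into odd parts (1, 3, 5, ...):
Using the generating function prod_{k>=0} 1/(1-x^(2k+1)),
the count is 76

76


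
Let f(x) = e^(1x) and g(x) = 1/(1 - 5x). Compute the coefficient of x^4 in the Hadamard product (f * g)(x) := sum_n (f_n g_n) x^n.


Expanding: f_k = 1^k/k! (from e^(1x)) and g_k = 5^k (from 1/(1 - 5x)). So the Hadamard coefficient (f * g)_k = 1^k 5^k / k! = (5)^k / k!.
For k = 4: 5^4/4! = 625/24 = 625/24.

625/24


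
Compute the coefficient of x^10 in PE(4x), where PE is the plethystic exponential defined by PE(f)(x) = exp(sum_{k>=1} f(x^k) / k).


With f(x) = 4x, the exponent is sum_{k>=1} 4 x^k / k = 4 * (-ln(1 - x)). Exponentiating:
PE(4x) = exp(-4 ln(1 - x)) = 1/(1 - x)^4.
By the negative binomial expansion, [x^n] 1/(1 - x)^4 = C(n + 3, 3).
For n = 10: C(13, 3) = 286.

286


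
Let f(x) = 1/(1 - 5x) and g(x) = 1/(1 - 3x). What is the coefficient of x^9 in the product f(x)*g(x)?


The coefficient of x^n in f*g is the Cauchy product: sum_{k=0}^{n} a^k * b^(n-k).
With a=5, b=3, n=9:
sum_{k=0}^{9} 5^k * 3^(9-k)
= 4853288

4853288


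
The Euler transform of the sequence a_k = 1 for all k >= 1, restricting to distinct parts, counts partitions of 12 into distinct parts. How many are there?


Partitions of 12 into distinct parts can be computed via generating function.
Product (1+x)(1+x^2)(1+x^3)...
The coefficient of x^12 = 15

15


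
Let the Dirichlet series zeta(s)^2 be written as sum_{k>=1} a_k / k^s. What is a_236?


The Dirichlet convolution of the constant function 1 with itself gives (1 * 1)(k) = sum_{d | k} 1 = d(k), the number of positive divisors of k.
Since zeta(s) = sum_{k>=1} 1/k^s, we have zeta(s)^2 = sum_{k>=1} d(k)/k^s, so a_k = d(k).
For k = 236: the divisors are 1, 2, 4, 59, 118, 236.
Count = 6.

6


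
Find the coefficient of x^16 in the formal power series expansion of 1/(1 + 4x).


Write 1/(1 + c x) = 1/(1 - (-c) x) and apply the geometric-series identity
1/(1 - y) = sum_{k>=0} y^k to get 1/(1 + c x) = sum_{k>=0} (-c)^k x^k.
So the coefficient of x^k is (-c)^k = (-1)^k * c^k.
Here c = 4 and k = 16:
(-4)^16 = 1 * 4294967296 = 4294967296

4294967296


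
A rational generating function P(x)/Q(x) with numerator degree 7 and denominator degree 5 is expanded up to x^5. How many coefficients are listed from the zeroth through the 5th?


Expanding up to x^5 gives the coefficients for x^0, x^1, ..., x^5.
That is 5 + 1 = 6 coefficients in total.

6


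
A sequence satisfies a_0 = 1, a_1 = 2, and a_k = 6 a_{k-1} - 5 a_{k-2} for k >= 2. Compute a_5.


The characteristic equation is t^2 - 6 t + 5 = 0, with roots r_1 = 5 and r_2 = 1 (so c_1 = r_1 + r_2, c_2 = -r_1 r_2 as required).
One can use the closed form a_n = A r_1^n + B r_2^n, but direct iteration is more reliable:
a_0 = 1, a_1 = 2, a_2 = 7, a_3 = 32, a_4 = 157, a_5 = 782.
So a_5 = 782.

782


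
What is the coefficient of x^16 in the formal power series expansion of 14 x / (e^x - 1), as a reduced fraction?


The exponential generating function for Bernoulli numbers is
x / (e^x - 1) = sum_{k>=0} B_k x^k / k!.
So the coefficient of x^16 in 14 x / (e^x - 1) is 14 B_16 / 16!.
Computing: B_16 = -3617/510, 16! = 20922789888000, giving
14 * -3617/510 / 20922789888000 = -3617/762187345920000.

-3617/762187345920000


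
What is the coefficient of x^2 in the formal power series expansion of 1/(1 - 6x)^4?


The general identity 1/(1 - c x)^r = sum_{k>=0} c^k C(k + r - 1, r - 1) x^k follows by substituting y = c x into 1/(1 - y)^r = sum_{k>=0} C(k + r - 1, r - 1) y^k.
For c = 6, r = 4, k = 2:
6^2 * C(5, 3) = 36 * 10 = 360.

360


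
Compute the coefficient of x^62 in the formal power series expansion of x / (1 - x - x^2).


Let f(x) = sum_{k>=0} a_k x^k. Multiplying f(x) * (1 - x - x^2) = x and matching coefficients gives a_0 = 0, a_1 = 1, and a_k = a_{k-1} + a_{k-2} for k >= 2. These are the Fibonacci numbers F_k.
Iterating from F_0 = 0, F_1 = 1:
F_0=0, F_1=1, F_2=1, F_3=2, F_4=3, F_5=5, F_6=8, F_7=13, F_8=21, F_9=34, ...
F_62 = 4052739537881.

4052739537881


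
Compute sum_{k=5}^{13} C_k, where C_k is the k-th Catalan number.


C_5 through C_13: 42, 132, 429, 1430, 4862, 16796, 58786, 208012, 742900
Sum = 42 + 132 + 429 + 1430 + 4862 + 16796 + 58786 + 208012 + 742900
= 1033389

1033389


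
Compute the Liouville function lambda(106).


The Liouville function is lambda(k) = (-1)^Omega(k), where Omega(k) counts the prime factors of k with multiplicity.
Factoring: 106 = 2 * 53, so Omega(106) = 2.
lambda(106) = (-1)^2 = 1.

1


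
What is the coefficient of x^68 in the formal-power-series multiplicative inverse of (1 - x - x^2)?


Let the inverse be f(x) = sum_{k>=0} a_k x^k. From f(x) * (1 - x - x^2) = 1 and matching coefficients:
 x^0: a_0 = 1.
 x^1: a_1 - a_0 = 0, so a_1 = 1.
 x^k (k >= 2): a_k - a_{k-1} - a_{k-2} = 0, i.e. a_k = a_{k-1} + a_{k-2}.
This is the Fibonacci-type recurrence shifted so that a_0 = a_1 = 1.
Iterating: a_0=1, a_1=1, a_2=2, a_3=3, a_4=5, a_5=8, a_6=13, a_7=21, a_8=34, a_9=55, ...
a_68 = 117669030460994.

117669030460994


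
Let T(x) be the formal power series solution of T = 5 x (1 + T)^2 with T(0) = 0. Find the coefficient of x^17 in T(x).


Apply the Lagrange inversion formula: if T = 5 x * phi(T) with phi(t) = (1 + t)^2, then [x^n] T = 5^n * (1/n) [t^(n-1)] phi(t)^n = 5^n * (1/n) [t^(n-1)] (1 + t)^(2n) = 5^n * (1/n) C(2n, n-1).
Using the identity C(2n, n-1) = C(2n, n) * n / (n+1), the unscaled factor equals C(2n, n) / (n+1) = C_n, the n-th Catalan number.
For n = 17: C_17 = C(34, 17) / 18 = 2333606220/18 = 129644790.
With the 5^17 = 762939453125 factor, the coefficient is 762939453125 * 129644790 = 98911125183105468750.

98911125183105468750


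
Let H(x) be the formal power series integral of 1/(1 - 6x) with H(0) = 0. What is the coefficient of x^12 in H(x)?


1/(1 - 6x) = sum_{k>=0} 6^k x^k. Integrating termwise with H(0) = 0:
H(x) = sum_{k>=0} 6^k x^(k+1) / (k+1) = sum_{m>=1} 6^(m-1) x^m / m.
For m = 12: 6^11/12 = 362797056/12 = 30233088.

30233088


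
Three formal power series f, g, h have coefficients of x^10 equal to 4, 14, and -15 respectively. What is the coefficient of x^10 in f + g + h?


Series addition is componentwise:
4 + 14 + -15
= 3

3


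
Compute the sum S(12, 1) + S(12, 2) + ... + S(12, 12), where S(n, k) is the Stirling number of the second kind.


By definition, S(n, k) counts partitions of an n-set into exactly k nonempty blocks.
Computing row n = 12 for k = 1..12:
S(12, k): 1, 2047, 86526, 611501, 1379400, 1323652, 627396, 159027, 22275, 1705, 66, 1
Sum = 4213597. (This equals Bell_12 since the sum runs over all k.)

4213597


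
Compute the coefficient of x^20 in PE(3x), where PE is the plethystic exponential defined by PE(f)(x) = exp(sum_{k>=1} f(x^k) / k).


With f(x) = 3x, the exponent is sum_{k>=1} 3 x^k / k = 3 * (-ln(1 - x)). Exponentiating:
PE(3x) = exp(-3 ln(1 - x)) = 1/(1 - x)^3.
By the negative binomial expansion, [x^n] 1/(1 - x)^3 = C(n + 2, 2).
For n = 20: C(22, 2) = 231.

231


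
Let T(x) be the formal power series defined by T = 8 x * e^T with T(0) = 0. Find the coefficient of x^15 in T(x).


Apply the Lagrange inversion formula: if T = 8 x * phi(T) with phi(t) = e^t, then
[x^n] T = 8^n * (1/n) [t^(n-1)] phi(t)^n = 8^n * (1/n) [t^(n-1)] e^(n t) = 8^n * (1/n) * n^(n-1) / (n-1)! = 8^n * n^(n-1) / n!.
When c = 1 this is the Cayley count of rooted labeled trees on n vertices, divided by n!.
For n = 15: 8^15 * 15^14 / 15! = 35184372088832 * 29192926025390625/1307674368000 = 5503765708800000000000/7007.

5503765708800000000000/7007


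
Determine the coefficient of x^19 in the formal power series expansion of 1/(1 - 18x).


The geometric series identity gives 1/(1 - c x) = sum_{k>=0} c^k x^k, so the coefficient of x^k is c^k.
Here c = 18 and k = 19.
Computing: 18^19 = 708235345355337676357632

708235345355337676357632


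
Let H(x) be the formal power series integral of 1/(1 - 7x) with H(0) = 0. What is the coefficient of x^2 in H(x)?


1/(1 - 7x) = sum_{k>=0} 7^k x^k. Integrating termwise with H(0) = 0:
H(x) = sum_{k>=0} 7^k x^(k+1) / (k+1) = sum_{m>=1} 7^(m-1) x^m / m.
For m = 2: 7^1/2 = 7/2 = 7/2.

7/2


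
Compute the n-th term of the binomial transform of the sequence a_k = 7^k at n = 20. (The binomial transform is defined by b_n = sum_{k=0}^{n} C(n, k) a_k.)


With a_k = 7^k, b_n = sum_{k=0}^{n} C(n, k) 7^k = (1 + 7)^n by the binomial theorem.
For n = 20: (1 + 7)^20 = 8^20 = 1152921504606846976.

1152921504606846976


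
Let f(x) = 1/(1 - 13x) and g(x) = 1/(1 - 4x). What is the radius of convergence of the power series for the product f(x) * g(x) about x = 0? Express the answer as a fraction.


The radius of 1/(1 - 13x) is 1/13 (nearest singularity at x = 1/13), and the radius of 1/(1 - 4x) is 1/4.
The product f(x)*g(x) = 1/((1 - 13x)(1 - 4x)) has singularities at both 1/13 and 1/4, so its radius of convergence is the distance to the nearest one:
min(1/13, 1/4) = 1/13.

1/13


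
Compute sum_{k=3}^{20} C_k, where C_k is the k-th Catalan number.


C_3 through C_20: 5, 14, 42, 132, 429, 1430, 4862, 16796, 58786, 208012, 742900, 2674440, 9694845, 35357670, 129644790, 477638700, 1767263190, 6564120420
Sum = 5 + 14 + 42 + 132 + 429 + 1430 + 4862 + 16796 + 58786 + 208012 + 742900 + 2674440 + 9694845 + 35357670 + 129644790 + 477638700 + 1767263190 + 6564120420
= 8987427463

8987427463


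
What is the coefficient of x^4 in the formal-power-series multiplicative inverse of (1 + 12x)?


The inverse is 1/(1 + 12x). Apply the geometric identity 1/(1 - y) = sum_{k>=0} y^k with y = -12x:
1/(1 + 12x) = sum_{k>=0} (-12)^k x^k.
So the coefficient of x^4 is (-12)^4 = 20736.

20736


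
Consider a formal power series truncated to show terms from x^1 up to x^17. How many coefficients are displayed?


From x^1 to x^17 inclusive, the count is 17 - 1 + 1 = 17.

17


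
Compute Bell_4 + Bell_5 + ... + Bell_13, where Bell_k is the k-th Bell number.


Recall Bell_k counts set partitions of a k-set (with Bell_0 = 1 by convention).
Bell_4 through Bell_13: 15, 52, 203, 877, 4140, 21147, 115975, 678570, 4213597, 27644437
Sum = 15 + 52 + 203 + 877 + 4140 + 21147 + 115975 + 678570 + 4213597 + 27644437 = 32679013.

32679013


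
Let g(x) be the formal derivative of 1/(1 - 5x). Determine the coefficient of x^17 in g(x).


Differentiate termwise: d/dx sum_{k>=0} 5^k x^k = sum_{k>=1} k 5^k x^(k-1) = sum_{j>=0} (j+1) 5^(j+1) x^j.
Equivalently, d/dx [1/(1 - 5x)] = 5/(1 - 5x)^2.
For j = 17: 18 * 5^18 = 18 * 3814697265625 = 68664550781250.

68664550781250


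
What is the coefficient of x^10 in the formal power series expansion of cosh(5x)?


The Maclaurin series is cosh(t) = sum_{m>=0} t^(2m) / (2m)!, so substituting t = 5x, only even powers of x are nonzero, with coefficient of x^(2m) equal to 5^(2m) / (2m)!.
For x^10 the coefficient is 5^10/10! = 9765625/3628800 = 390625/145152.

390625/145152


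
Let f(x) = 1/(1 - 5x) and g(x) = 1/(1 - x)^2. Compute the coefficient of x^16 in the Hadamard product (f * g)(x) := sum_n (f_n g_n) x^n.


f has coefficients f_k = 5^k. For g = 1/(1 - x)^2 the coefficient is g_k = C(k + 1, 1) = k + 1. The Hadamard coefficient is (f * g)_k = 5^k * (k + 1).
For k = 16: 5^16 * 17 = 152587890625 * 17 = 2593994140625.

2593994140625


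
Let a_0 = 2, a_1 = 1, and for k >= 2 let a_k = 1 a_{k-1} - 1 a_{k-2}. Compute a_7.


Iterating the recurrence forward:
a_0 = 2
a_1 = 1
a_2 = 1*1 - 1*2 = -1
a_3 = 1*-1 - 1*1 = -2
a_4 = 1*-2 - 1*-1 = -1
a_5 = 1*-1 - 1*-2 = 1
a_6 = 1*1 - 1*-1 = 2
a_7 = 1*2 - 1*1 = 1
So a_7 = 1.

1


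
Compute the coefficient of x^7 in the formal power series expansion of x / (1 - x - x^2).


Let f(x) = sum_{k>=0} a_k x^k. Multiplying f(x) * (1 - x - x^2) = x and matching coefficients gives a_0 = 0, a_1 = 1, and a_k = a_{k-1} + a_{k-2} for k >= 2. These are the Fibonacci numbers F_k.
Iterating from F_0 = 0, F_1 = 1:
F_0=0, F_1=1, F_2=1, F_3=2, F_4=3, F_5=5, F_6=8, F_7=13
F_7 = 13.

13


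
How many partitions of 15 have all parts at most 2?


Using the generating function (1-x)^(-1)(1-x^2)^(-1),
the coefficient of x^15 counts these restricted partitions.
Result = 8

8


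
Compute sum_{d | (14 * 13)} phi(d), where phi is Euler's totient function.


First, 14 * 13 = 182. One classical identity is sum_{d | n} phi(d) = n (each k in [1, n] has a unique gcd with n, and among the k's with gcd(k, n) = n/d there are phi(d) of them). So the sum equals 182. We also verify directly:
Divisors of 182: 1, 2, 7, 13, 14, 26, 91, 182.
phi values: 1, 1, 6, 12, 6, 12, 72, 72.
Sum = 182.

182


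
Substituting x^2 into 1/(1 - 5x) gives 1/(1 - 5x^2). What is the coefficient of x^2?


The coefficient of x^(2m) in 1/(1 - 5x^2) is 5^m.
With n = 2 = 2*1, the coefficient is 5^1 = 5.

5


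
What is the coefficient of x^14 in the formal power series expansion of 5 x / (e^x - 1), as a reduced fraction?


The exponential generating function for Bernoulli numbers is
x / (e^x - 1) = sum_{k>=0} B_k x^k / k!.
So the coefficient of x^14 in 5 x / (e^x - 1) is 5 B_14 / 14!.
Computing: B_14 = 7/6, 14! = 87178291200, giving
5 * 7/6 / 87178291200 = 1/14944849920.

1/14944849920


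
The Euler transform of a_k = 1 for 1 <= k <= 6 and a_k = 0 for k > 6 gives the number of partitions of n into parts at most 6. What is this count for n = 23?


Partitions of 23 into parts at most 6:
Using generating function (1-x)^(-1)(1-x^2)^(-1)...(1-x^6)^(-1),
the coefficient of x^23 = 454

454


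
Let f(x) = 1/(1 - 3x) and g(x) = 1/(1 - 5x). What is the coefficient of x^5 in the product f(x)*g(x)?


The coefficient of x^n in f*g is the Cauchy product: sum_{k=0}^{n} a^k * b^(n-k).
With a=3, b=5, n=5:
sum_{k=0}^{5} 3^k * 5^(5-k)
= 7448

7448


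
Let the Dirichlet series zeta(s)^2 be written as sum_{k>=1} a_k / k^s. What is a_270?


The Dirichlet convolution of the constant function 1 with itself gives (1 * 1)(k) = sum_{d | k} 1 = d(k), the number of positive divisors of k.
Since zeta(s) = sum_{k>=1} 1/k^s, we have zeta(s)^2 = sum_{k>=1} d(k)/k^s, so a_k = d(k).
For k = 270: the divisors are 1, 2, 3, 5, 6, 9, 10, 15, 18, 27, 30, 45, 54, 90, 135, 270.
Count = 16.

16


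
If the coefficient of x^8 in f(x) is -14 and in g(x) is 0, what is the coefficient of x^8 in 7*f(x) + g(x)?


Scalar multiplication scales coefficients: 7 * -14 = -98.
Then add the g coefficient: -98 + 0
= -98

-98


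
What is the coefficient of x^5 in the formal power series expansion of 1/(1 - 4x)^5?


The general identity 1/(1 - c x)^r = sum_{k>=0} c^k C(k + r - 1, r - 1) x^k follows by substituting y = c x into 1/(1 - y)^r = sum_{k>=0} C(k + r - 1, r - 1) y^k.
For c = 4, r = 5, k = 5:
4^5 * C(9, 4) = 1024 * 126 = 129024.

129024


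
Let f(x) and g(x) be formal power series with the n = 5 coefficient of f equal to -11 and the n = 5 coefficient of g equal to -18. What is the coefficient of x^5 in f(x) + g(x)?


Addition of formal power series is termwise.
The coefficient of x^5 in f + g = -11 + -18
= -29

-29


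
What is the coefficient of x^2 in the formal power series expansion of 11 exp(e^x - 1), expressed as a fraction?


exp(e^x - 1) is the exponential generating function for the Bell numbers Bell_k: exp(e^x - 1) = sum_{k>=0} Bell_k x^k / k!.
So the coefficient of x^2 in 11 exp(e^x - 1) is 11 Bell_2 / 2!.
Computing: Bell_2 = 2 and 2! = 2, giving
11 * 2/2 = 11.

11


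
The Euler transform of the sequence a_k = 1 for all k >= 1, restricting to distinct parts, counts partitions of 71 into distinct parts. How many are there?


Partitions of 71 into distinct parts can be computed via generating function.
Product (1+x)(1+x^2)(1+x^3)...
The coefficient of x^71 = 32992

32992


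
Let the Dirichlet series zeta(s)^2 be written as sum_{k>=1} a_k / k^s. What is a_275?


The Dirichlet convolution of the constant function 1 with itself gives (1 * 1)(k) = sum_{d | k} 1 = d(k), the number of positive divisors of k.
Since zeta(s) = sum_{k>=1} 1/k^s, we have zeta(s)^2 = sum_{k>=1} d(k)/k^s, so a_k = d(k).
For k = 275: the divisors are 1, 5, 11, 25, 55, 275.
Count = 6.

6


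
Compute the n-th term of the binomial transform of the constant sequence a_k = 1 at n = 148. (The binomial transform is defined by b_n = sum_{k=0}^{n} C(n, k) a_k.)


With a_k = 1 for all k, b_n = sum_{k=0}^{n} C(n, k) = 2^n by the binomial theorem.
For n = 148: 2^148 = 356811923176489970264571492362373784095686656.

356811923176489970264571492362373784095686656


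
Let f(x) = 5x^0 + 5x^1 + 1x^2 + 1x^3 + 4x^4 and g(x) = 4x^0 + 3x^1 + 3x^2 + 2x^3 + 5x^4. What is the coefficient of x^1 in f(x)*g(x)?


Cauchy product at x^1:
5*3 + 5*4
= 35

35


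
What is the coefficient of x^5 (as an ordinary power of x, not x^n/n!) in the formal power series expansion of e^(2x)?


The exponential series is e^y = sum_{k>=0} y^k / k!. Substituting y = 2x gives
e^(2x) = sum_{k>=0} 2^k x^k / k!.
So the coefficient of x^n is a^n/n! with a = 2, n = 5:
2^5 / 5! = 32/120 = 4/15

4/15


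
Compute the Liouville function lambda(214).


The Liouville function is lambda(k) = (-1)^Omega(k), where Omega(k) counts the prime factors of k with multiplicity.
Factoring: 214 = 2 * 107, so Omega(214) = 2.
lambda(214) = (-1)^2 = 1.

1


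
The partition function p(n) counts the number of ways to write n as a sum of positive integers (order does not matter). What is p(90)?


Using the generating function prod_{k>=1} 1/(1-x^k), we compute p(90).
By dynamic programming over parts 1 through 90:
p(90) = 56634173

56634173


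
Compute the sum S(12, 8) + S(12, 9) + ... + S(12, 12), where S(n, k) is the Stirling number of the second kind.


By definition, S(n, k) counts partitions of an n-set into exactly k nonempty blocks.
Computing row n = 12 for k = 8..12:
S(12, k): 159027, 22275, 1705, 66, 1
Sum = 183074.

183074


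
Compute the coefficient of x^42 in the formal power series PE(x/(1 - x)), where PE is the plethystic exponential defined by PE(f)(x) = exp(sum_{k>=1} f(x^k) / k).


For f(x) = x/(1 - x) we have
sum_{k>=1} f(x^k) / k = sum_{k>=1} (1/k) * x^k / (1 - x^k) = sum_{k, m >= 1} x^(k m) / k,
which after exponentiating simplifies to
PE(x/(1 - x)) = prod_{k>=1} 1 / (1 - x^k).
This is the generating function for the partition function p(n), so the coefficient of x^42 is p(42).
Computing p(42) by dynamic programming over parts 1, 2, ..., 42: p(42) = 53174.

53174


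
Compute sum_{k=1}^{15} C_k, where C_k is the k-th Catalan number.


C_1 through C_15: 1, 2, 5, 14, 42, 132, 429, 1430, 4862, 16796, 58786, 208012, 742900, 2674440, 9694845
Sum = 1 + 2 + 5 + 14 + 42 + 132 + 429 + 1430 + 4862 + 16796 + 58786 + 208012 + 742900 + 2674440 + 9694845
= 13402696

13402696


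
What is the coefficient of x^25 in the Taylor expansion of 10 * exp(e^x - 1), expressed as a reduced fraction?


exp(e^x - 1) = sum_{k>=0} Bell_k x^k / k!, where Bell_k is the k-th Bell number.
So the coefficient of x^25 is 10 * Bell_25 / 25!.
Computing: Bell_25 = 4638590332229999353 and 25! = 15511210043330985984000000, giving
10 * 4638590332229999353/15511210043330985984000000 = 356814640940769181/119317000333315276800000.

356814640940769181/119317000333315276800000


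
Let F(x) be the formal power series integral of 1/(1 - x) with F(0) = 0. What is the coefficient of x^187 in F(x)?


1/(1 - x) = sum_{k>=0} x^k. Integrating termwise and using F(0) = 0 gives
F(x) = sum_{k>=0} x^(k+1) / (k+1) = sum_{m>=1} x^m / m = -ln(1 - x).
So the coefficient of x^187 is 1/187 = 1/187.

1/187


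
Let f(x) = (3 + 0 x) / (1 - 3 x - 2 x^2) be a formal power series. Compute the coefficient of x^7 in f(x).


Write f(x) = sum_{k>=0} a_k x^k. Multiplying both sides by 1 - 3 x - 2 x^2 gives
(1 - 3 x - 2 x^2) sum_{k>=0} a_k x^k = 3 + 0 x.
Matching coefficients:
 x^0: a_0 = 3
 x^1: a_1 - 3 a_0 = 0  =>  a_1 = 3*3 + 0 = 9
 x^k (k >= 2): a_k = 3 a_{k-1} + 2 a_{k-2}.
Iterating: a_2 = 33, a_3 = 117, a_4 = 417, a_5 = 1485, a_6 = 5289, a_7 = 18837.
So the coefficient of x^7 is 18837.

18837


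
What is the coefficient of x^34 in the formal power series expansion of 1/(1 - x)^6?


The negative binomial / multiset identity is
1/(1 - x)^r = sum_{k>=0} C(k + r - 1, r - 1) x^k.
Here r = 6 and k = 34, so the coefficient is
C(34 + 5, 5) = C(39, 5)
= 575757

575757


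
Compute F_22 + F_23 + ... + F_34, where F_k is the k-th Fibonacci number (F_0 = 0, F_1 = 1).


Use the identity sum_{k=0}^{N} F_k = F_{N+2} - 1 (which follows from F_{k+2} - F_{k+1} = F_k). Then
sum_{k=22}^{34} F_k = (F_{36} - 1) - (F_{23} - 1) = F_{36} - F_{23}.
Computing: F_{36} = 14930352, F_{23} = 28657, so
Sum = 14930352 - 28657 = 14901695.

14901695


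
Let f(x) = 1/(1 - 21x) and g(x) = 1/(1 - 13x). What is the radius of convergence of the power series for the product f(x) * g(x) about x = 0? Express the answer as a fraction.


The radius of 1/(1 - 21x) is 1/21 (nearest singularity at x = 1/21), and the radius of 1/(1 - 13x) is 1/13.
The product f(x)*g(x) = 1/((1 - 21x)(1 - 13x)) has singularities at both 1/21 and 1/13, so its radius of convergence is the distance to the nearest one:
min(1/21, 1/13) = 1/21.

1/21


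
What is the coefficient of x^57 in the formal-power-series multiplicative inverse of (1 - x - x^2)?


Let the inverse be f(x) = sum_{k>=0} a_k x^k. From f(x) * (1 - x - x^2) = 1 and matching coefficients:
 x^0: a_0 = 1.
 x^1: a_1 - a_0 = 0, so a_1 = 1.
 x^k (k >= 2): a_k - a_{k-1} - a_{k-2} = 0, i.e. a_k = a_{k-1} + a_{k-2}.
This is the Fibonacci-type recurrence shifted so that a_0 = a_1 = 1.
Iterating: a_0=1, a_1=1, a_2=2, a_3=3, a_4=5, a_5=8, a_6=13, a_7=21, a_8=34, a_9=55, ...
a_57 = 591286729879.

591286729879


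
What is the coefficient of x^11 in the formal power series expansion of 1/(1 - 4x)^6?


The general identity 1/(1 - c x)^r = sum_{k>=0} c^k C(k + r - 1, r - 1) x^k follows by substituting y = c x into 1/(1 - y)^r = sum_{k>=0} C(k + r - 1, r - 1) y^k.
For c = 4, r = 6, k = 11:
4^11 * C(16, 5) = 4194304 * 4368 = 18320719872.

18320719872


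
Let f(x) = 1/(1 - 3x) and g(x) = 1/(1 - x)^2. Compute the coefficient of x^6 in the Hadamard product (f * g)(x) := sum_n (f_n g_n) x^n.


f has coefficients f_k = 3^k. For g = 1/(1 - x)^2 the coefficient is g_k = C(k + 1, 1) = k + 1. The Hadamard coefficient is (f * g)_k = 3^k * (k + 1).
For k = 6: 3^6 * 7 = 729 * 7 = 5103.

5103


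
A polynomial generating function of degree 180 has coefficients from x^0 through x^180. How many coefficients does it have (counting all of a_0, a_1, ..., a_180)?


A polynomial of degree 180 takes the form a_0 + a_1 x + ... + a_180 x^180.
The number of coefficients is 180 + 1 = 181.

181


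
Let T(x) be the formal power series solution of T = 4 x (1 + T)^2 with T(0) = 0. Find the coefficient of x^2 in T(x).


Apply the Lagrange inversion formula: if T = 4 x * phi(T) with phi(t) = (1 + t)^2, then [x^n] T = 4^n * (1/n) [t^(n-1)] phi(t)^n = 4^n * (1/n) [t^(n-1)] (1 + t)^(2n) = 4^n * (1/n) C(2n, n-1).
Using the identity C(2n, n-1) = C(2n, n) * n / (n+1), the unscaled factor equals C(2n, n) / (n+1) = C_n, the n-th Catalan number.
For n = 2: C_2 = C(4, 2) / 3 = 6/3 = 2.
With the 4^2 = 16 factor, the coefficient is 16 * 2 = 32.

32


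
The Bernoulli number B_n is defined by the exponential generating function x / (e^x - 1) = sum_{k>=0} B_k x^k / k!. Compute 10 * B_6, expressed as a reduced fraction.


Bernoulli numbers can also be computed recursively via B_0 = 1 and sum_{j=0}^{m} C(m+1, j) B_j = 0 for m >= 1. Odd-index Bernoulli numbers vanish for k >= 3.
Computing B_6 = 1/42, so 10 * B_6 = 10 * 1/42 = 5/21.

5/21


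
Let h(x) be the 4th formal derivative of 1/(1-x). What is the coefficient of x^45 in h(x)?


Differentiating 4 times: d^4/dx^4 [1/(1-x)] = 4!/(1-x)^5.
The expansion 1/(1-x)^5 = sum_{k>=0} C(k+4, 4) x^k, so the coefficient of x^n in 4!/(1-x)^5 is 4! * C(n+4, 4).
For n = 45: 24 * C(49, 4) = 24 * 211876 = 5085024

5085024


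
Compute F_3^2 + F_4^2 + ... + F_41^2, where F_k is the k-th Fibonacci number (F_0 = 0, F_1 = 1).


There is a standard identity sum_{k=0}^{N} F_k^2 = F_N * F_{N+1} (proved inductively from the telescoping relation F_k^2 = F_k F_{k+1} - F_{k-1} F_k). Then
sum_{k=3}^{41} F_k^2 = F_41 F_42 - F_2 F_3.
Computing: F_41 = 165580141, F_42 = 267914296, F_2 = 1, F_3 = 2.
Sum = 165580141 * 267914296 - 1 * 2 = 44361286907595734.

44361286907595734


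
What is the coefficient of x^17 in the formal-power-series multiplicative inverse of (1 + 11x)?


The inverse is 1/(1 + 11x). Apply the geometric identity 1/(1 - y) = sum_{k>=0} y^k with y = -11x:
1/(1 + 11x) = sum_{k>=0} (-11)^k x^k.
So the coefficient of x^17 is (-11)^17 = -505447028499293771.

-505447028499293771


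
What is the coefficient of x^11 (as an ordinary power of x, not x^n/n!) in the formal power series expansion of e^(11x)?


The exponential series is e^y = sum_{k>=0} y^k / k!. Substituting y = 11x gives
e^(11x) = sum_{k>=0} 11^k x^k / k!.
So the coefficient of x^n is a^n/n! with a = 11, n = 11:
11^11 / 11! = 285311670611/39916800 = 25937424601/3628800

25937424601/3628800


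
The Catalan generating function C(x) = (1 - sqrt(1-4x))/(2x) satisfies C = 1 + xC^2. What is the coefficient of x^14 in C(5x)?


Substituting x -> 5x scales the n-th coefficient by 5^n, so [x^14] C(5x) = 5^14 * C_14.
C_14 = C(2*14, 14)/(15) = 40116600/15 = 2674440.
So 5^14 * 2674440 = 6103515625 * 2674440 = 16323486328125000.

16323486328125000


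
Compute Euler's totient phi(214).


phi(n) counts integers in [1, n] coprime to n. Using the multiplicative formula phi(n) = n * prod_{p | n} (1 - 1/p):
214 = 2 * 107, so
phi(214) = 214 * (1 - 1/2) * (1 - 1/107) = 106.

106


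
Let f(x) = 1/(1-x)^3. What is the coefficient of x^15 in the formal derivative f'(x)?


Differentiate: d/dx [ 1/(1-x)^r ] = r / (1-x)^(r+1).
Here r = 3, so f'(x) = 3 / (1-x)^4.
The expansion of 1/(1-x)^(r+1) has coefficient of x^n equal to C(n+r, r).
So the coefficient of x^15 in f'(x) is
3 * C(18, 3) = 3 * 816 = 2448

2448


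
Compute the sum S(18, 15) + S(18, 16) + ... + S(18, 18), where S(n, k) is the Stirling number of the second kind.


By definition, S(n, k) counts partitions of an n-set into exactly k nonempty blocks.
Computing row n = 18 for k = 15..18:
S(18, k): 367200, 9996, 153, 1
Sum = 377350.

377350


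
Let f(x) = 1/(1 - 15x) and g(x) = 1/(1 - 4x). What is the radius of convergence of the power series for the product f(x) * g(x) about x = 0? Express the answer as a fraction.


The radius of 1/(1 - 15x) is 1/15 (nearest singularity at x = 1/15), and the radius of 1/(1 - 4x) is 1/4.
The product f(x)*g(x) = 1/((1 - 15x)(1 - 4x)) has singularities at both 1/15 and 1/4, so its radius of convergence is the distance to the nearest one:
min(1/15, 1/4) = 1/15.

1/15


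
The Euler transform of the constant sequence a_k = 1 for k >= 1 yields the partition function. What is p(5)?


The Euler transform converts the sequence a_k = 1 into the number of integer partitions.
Using the recurrence or dynamic programming:
p(5) = 7

7


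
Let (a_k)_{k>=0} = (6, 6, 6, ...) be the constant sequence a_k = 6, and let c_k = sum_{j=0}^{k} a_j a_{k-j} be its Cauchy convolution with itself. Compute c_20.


Since a_j = 6 for all j >= 0, the convolution sum becomes
c_k = sum_{j=0}^{k} 6 * 6 = 36 * (k + 1).
Equivalently, the generating function of (a_k) is 6/(1 - x) and its square is 36/(1 - x)^2 = sum_{k>=0} 36(k + 1) x^k.
For k = 20: 36 * 21 = 756.

756


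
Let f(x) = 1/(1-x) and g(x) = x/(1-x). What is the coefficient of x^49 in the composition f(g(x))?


First simplify the composition: f(g(x)) = 1/(1 - x/(1-x)) = (1-x)/((1-x) - x) = (1-x)/(1-2x).
Now extract the coefficient. Write (1-x)/(1-2x) = 1/(1-2x) - x/(1-2x).
The coefficient of x^n in 1/(1-2x) is 2^n, and in x/(1-2x) is 2^(n-1) (for n >= 1).
So the coefficient of x^49 is 2^49 - 2^48 = 562949953421312 - 281474976710656 = 281474976710656.

281474976710656


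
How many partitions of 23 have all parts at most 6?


Using the generating function (1-x)^(-1)(1-x^2)^(-1)...(1-x^6)^(-1),
the coefficient of x^23 counts these restricted partitions.
Result = 454

454


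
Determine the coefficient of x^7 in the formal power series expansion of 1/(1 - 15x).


The geometric series identity gives 1/(1 - c x) = sum_{k>=0} c^k x^k, so the coefficient of x^k is c^k.
Here c = 15 and k = 7.
Computing: 15^7 = 170859375

170859375


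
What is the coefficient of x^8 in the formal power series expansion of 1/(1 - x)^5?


The expansion 1/(1 - x)^r = sum_{k>=0} C(k + r - 1, r - 1) x^k follows from the multiset / negative-binomial theorem (or from repeated differentiation of the geometric series).
For r = 5 and k = 8:
C(12, 4) = 479001600 / (24 * 40320) = 495.

495


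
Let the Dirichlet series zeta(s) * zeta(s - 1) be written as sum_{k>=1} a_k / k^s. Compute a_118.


Convolution gives a_k = sum_{d | k} d * 1 = sum_{d | k} d = sigma(k), the sum of positive divisors of k.
For k = 118, the divisors are 1, 2, 59, 118, so
sigma(118) = 1 + 2 + 59 + 118 = 180.

180


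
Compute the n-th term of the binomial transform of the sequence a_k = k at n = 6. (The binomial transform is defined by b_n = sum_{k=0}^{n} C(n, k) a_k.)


With a_k = k, b_n = sum_{k=0}^{n} C(n, k) k. Using k * C(n, k) = n * C(n-1, k-1) gives b_n = n * sum_{k>=1} C(n-1, k-1) = n * 2^(n-1).
For n = 6: 6 * 2^5 = 6 * 32 = 192.

192


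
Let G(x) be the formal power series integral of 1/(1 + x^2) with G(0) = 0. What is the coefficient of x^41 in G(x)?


1/(1 + x^2) = sum_{j>=0} (-1)^j x^(2j). Integrating termwise with G(0) = 0:
G(x) = sum_{j>=0} (-1)^j x^(2j+1) / (2j+1) = arctan(x).
Only odd powers are nonzero. For x^41 write 41 = 2*20 + 1, giving
(-1)^20 / 41 = 1/41 = 1/41.

1/41


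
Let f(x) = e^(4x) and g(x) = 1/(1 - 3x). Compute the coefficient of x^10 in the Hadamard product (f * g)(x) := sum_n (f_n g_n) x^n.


Expanding: f_k = 4^k/k! (from e^(4x)) and g_k = 3^k (from 1/(1 - 3x)). So the Hadamard coefficient (f * g)_k = 4^k 3^k / k! = (12)^k / k!.
For k = 10: 12^10/10! = 61917364224/3628800 = 2985984/175.

2985984/175


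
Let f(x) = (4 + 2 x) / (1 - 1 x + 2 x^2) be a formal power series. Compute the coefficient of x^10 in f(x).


Write f(x) = sum_{k>=0} a_k x^k. Multiplying both sides by 1 - 1 x + 2 x^2 gives
(1 - 1 x + 2 x^2) sum_{k>=0} a_k x^k = 4 + 2 x.
Matching coefficients:
 x^0: a_0 = 4
 x^1: a_1 - 1 a_0 = 2  =>  a_1 = 1*4 + 2 = 6
 x^k (k >= 2): a_k = 1 a_{k-1} - 2 a_{k-2}.
Iterating: a_2 = -2, a_3 = -14, a_4 = -10, a_5 = 18, a_6 = 38, a_7 = 2, a_8 = -74, a_9 = -78, a_10 = 70.
So the coefficient of x^10 is 70.

70


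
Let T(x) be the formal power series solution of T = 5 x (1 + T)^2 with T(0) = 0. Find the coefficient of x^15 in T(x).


Apply the Lagrange inversion formula: if T = 5 x * phi(T) with phi(t) = (1 + t)^2, then [x^n] T = 5^n * (1/n) [t^(n-1)] phi(t)^n = 5^n * (1/n) [t^(n-1)] (1 + t)^(2n) = 5^n * (1/n) C(2n, n-1).
Using the identity C(2n, n-1) = C(2n, n) * n / (n+1), the unscaled factor equals C(2n, n) / (n+1) = C_n, the n-th Catalan number.
For n = 15: C_15 = C(30, 15) / 16 = 155117520/16 = 9694845.
With the 5^15 = 30517578125 factor, the coefficient is 30517578125 * 9694845 = 295863189697265625.

295863189697265625
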